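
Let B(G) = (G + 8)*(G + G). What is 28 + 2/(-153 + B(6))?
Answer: 422/15 ≈ 28.133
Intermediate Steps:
B(G) = 2*G*(8 + G) (B(G) = (8 + G)*(2*G) = 2*G*(8 + G))
28 + 2/(-153 + B(6)) = 28 + 2/(-153 + 2*6*(8 + 6)) = 28 + 2/(-153 + 2*6*14) = 28 + 2/(-153 + 168) = 28 + 2/15 = 422/15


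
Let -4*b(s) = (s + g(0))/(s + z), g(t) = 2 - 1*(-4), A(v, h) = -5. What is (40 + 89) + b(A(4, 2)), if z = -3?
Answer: 4129/32 ≈ 129.03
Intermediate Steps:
g(t) = 6 (g(t) = 2 + 4 = 6)
b(s) = -(6 + s)/(4*(-3 + s)) (b(s) = -(s + 6)/(4*(s - 3)) = -(6 + s)/(4*(-3 + s)))
(40 + 89) + b(A(4, 2)) = (40 + 89) + (-6 - 1*(-5))/(4*(-3 - 5)) = 129 + (¼)*(-6 + 5)/(-8) = 129 + (¼)*(-⅛)*(-1) = 129 + 1/32 = 4129/32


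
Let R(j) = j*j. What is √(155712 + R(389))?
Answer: √307033 ≈ 554.11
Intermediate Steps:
R(j) = j²
√(155712 + R(389)) = √(155712 + 389²) = √(155712 + 151321) = √307033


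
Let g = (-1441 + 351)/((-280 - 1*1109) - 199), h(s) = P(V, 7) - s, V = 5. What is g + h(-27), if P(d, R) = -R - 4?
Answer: 13249/794 ≈ 16.686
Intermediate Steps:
P(d, R) = -4 - R
h(s) = -11 - s (h(s) = (-4 - 1*7) - s = (-4 - 7) - s = -11 - s)
g = 545/794 (g = -1090/((-280 - 1109) - 199) = -1090/(-1389 - 199) = -1090/(-1588) = -1090*(-1/1588) = 545/794 ≈ 0.68640)
g + h(-27) = 545/794 + (-11 - 1*(-27)) = 545/794 + (-11 + 27) = 545/794 + 16 = 13249/794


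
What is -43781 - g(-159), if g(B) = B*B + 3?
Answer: -69065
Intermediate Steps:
g(B) = 3 + B² (g(B) = B² + 3 = 3 + B²)
-43781 - g(-159) = -43781 - (3 + (-159)²) = -43781 - (3 + 25281) = -43781 - 1*25284 = -43781 - 25284 = -69065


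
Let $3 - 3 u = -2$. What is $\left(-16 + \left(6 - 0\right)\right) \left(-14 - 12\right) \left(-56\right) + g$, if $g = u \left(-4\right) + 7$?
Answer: $- \frac{43679}{3} \approx -14560.0$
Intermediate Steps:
$u = \frac{5}{3}$ ($u = 1 - - \frac{2}{3} = 1 + \frac{2}{3} = \frac{5}{3} \approx 1.6667$)
$g = \frac{1}{3}$ ($g = \frac{5}{3} \left(-4\right) + 7 = - \frac{20}{3} + 7 = \frac{1}{3} \approx 0.33333$)
$\left(-16 + \left(6 - 0\right)\right) \left(-14 - 12\right) \left(-56\right) + g = \left(-16 + \left(6 - 0\right)\right) \left(-14 - 12\right) \left(-56\right) + \frac{1}{3} = \left(-16 + \left(6 + 0\right)\right) \left(-26\right) \left(-56\right) + \frac{1}{3} = \left(-16 + 6\right) \left(-26\right) \left(-56\right) + \frac{1}{3} = \left(-10\right) \left(-26\right) \left(-56\right) + \frac{1}{3} = 260 \left(-56\right) + \frac{1}{3} = -14560 + \frac{1}{3} = - \frac{43679}{3}$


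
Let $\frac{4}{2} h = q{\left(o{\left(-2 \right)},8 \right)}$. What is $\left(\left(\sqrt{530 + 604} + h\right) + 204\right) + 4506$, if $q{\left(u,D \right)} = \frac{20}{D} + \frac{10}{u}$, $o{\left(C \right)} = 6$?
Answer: $\frac{56545}{12} + 9 \sqrt{14} \approx 4745.8$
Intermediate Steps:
$q{\left(u,D \right)} = \frac{10}{u} + \frac{20}{D}$
$h = \frac{25}{12}$ ($h = \frac{\frac{10}{6} + \frac{20}{8}}{2} = \frac{10 \cdot \frac{1}{6} + 20 \cdot \frac{1}{8}}{2} = \frac{\frac{5}{3} + \frac{5}{2}}{2} = \frac{1}{2} \cdot \frac{25}{6} = \frac{25}{12} \approx 2.0833$)
$\left(\left(\sqrt{530 + 604} + h\right) + 204\right) + 4506 = \left(\left(\sqrt{530 + 604} + \frac{25}{12}\right) + 204\right) + 4506 = \left(\left(\sqrt{1134} + \frac{25}{12}\right) + 204\right) + 4506 = \left(\left(9 \sqrt{14} + \frac{25}{12}\right) + 204\right) + 4506 = \left(\left(\frac{25}{12} + 9 \sqrt{14}\right) + 204\right) + 4506 = \left(\frac{2473}{12} + 9 \sqrt{14}\right) + 4506 = \frac{56545}{12} + 9 \sqrt{14}$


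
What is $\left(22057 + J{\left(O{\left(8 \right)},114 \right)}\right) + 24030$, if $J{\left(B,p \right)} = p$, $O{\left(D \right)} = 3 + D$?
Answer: $46201$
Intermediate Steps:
$\left(22057 + J{\left(O{\left(8 \right)},114 \right)}\right) + 24030 = \left(22057 + 114\right) + 24030 = 22171 + 24030 = 46201$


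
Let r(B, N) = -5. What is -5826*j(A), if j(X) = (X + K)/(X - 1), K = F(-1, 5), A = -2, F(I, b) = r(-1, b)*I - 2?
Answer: 1942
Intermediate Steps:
F(I, b) = -2 - 5*I (F(I, b) = -5*I - 2 = -2 - 5*I)
K = 3 (K = -2 - 5*(-1) = -2 + 5 = 3)
j(X) = (3 + X)/(-1 + X) (j(X) = (X + 3)/(X - 1) = (3 + X)/(-1 + X))
-5826*j(A) = -5826*(3 - 2)/(-1 - 2) = -5826/(-3) = -(-1942) = -5826*(-⅓) = 1942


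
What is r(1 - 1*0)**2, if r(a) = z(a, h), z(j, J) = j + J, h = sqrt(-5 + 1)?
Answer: -3 + 4*I ≈ -3.0 + 4.0*I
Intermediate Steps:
h = 2*I (h = sqrt(-4) = 2*I ≈ 2.0*I)
z(j, J) = J + j
r(a) = a + 2*I (r(a) = 2*I + a = a + 2*I)
r(1 - 1*0)**2 = ((1 - 1*0) + 2*I)**2 = ((1 + 0) + 2*I)**2 = (1 + 2*I)**2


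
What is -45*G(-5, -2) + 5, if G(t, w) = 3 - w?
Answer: -220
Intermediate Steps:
-45*G(-5, -2) + 5 = -45*(3 - 1*(-2)) + 5 = -45*(3 + 2) + 5 = -45*5 + 5 = -225 + 5 = -220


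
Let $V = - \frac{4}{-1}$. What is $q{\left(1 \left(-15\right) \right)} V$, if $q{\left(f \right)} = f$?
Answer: $-60$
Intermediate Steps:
$V = 4$ ($V = \left(-4\right) \left(-1\right) = 4$)
$q{\left(1 \left(-15\right) \right)} V = 1 \left(-15\right) 4 = \left(-15\right) 4 = -60$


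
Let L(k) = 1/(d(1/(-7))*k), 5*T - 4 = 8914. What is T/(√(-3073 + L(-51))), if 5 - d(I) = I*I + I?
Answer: -637*I*√503559619122/14049115 ≈ -32.175*I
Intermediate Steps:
T = 8918/5 (T = ⅘ + (⅕)*8914 = ⅘ + 8914/5 = 8918/5 ≈ 1783.6)
d(I) = 5 - I - I² (d(I) = 5 - (I*I + I) = 5 - (I² + I) = 5 - (I + I²) = 5 + (-I - I²) = 5 - I - I²)
L(k) = 49/(251*k) (L(k) = 1/((5 - 1/(-7) - (1/(-7))²)*k) = 1/((5 - 1*(-⅐) - (-⅐)²)*k) = 1/((5 + ⅐ - 1*1/49)*k) = 1/((5 + ⅐ - 1/49)*k) = 1/(251*k/49) = 49/(251*k))
T/(√(-3073 + L(-51))) = 8918/(5*(√(-3073 + (49/251)/(-51)))) = 8918/(5*(√(-3073 + (49/251)*(-1/51)))) = 8918/(5*(√(-3073 - 49/12801))) = 8918/(5*(√(-39337522/12801))) = 8918/(5*((I*√503559619122/12801))) = 8918*(-I*√503559619122/39337522)/5 = -637*I*√503559619122/14049115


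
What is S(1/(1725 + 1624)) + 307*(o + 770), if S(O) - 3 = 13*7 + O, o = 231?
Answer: 1029485950/3349 ≈ 3.0740e+5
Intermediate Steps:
S(O) = 94 + O (S(O) = 3 + (13*7 + O) = 3 + (91 + O) = 94 + O)
S(1/(1725 + 1624)) + 307*(o + 770) = (94 + 1/(1725 + 1624)) + 307*(231 + 770) = (94 + 1/3349) + 307*1001 = (94 + 1/3349) + 307307 = 314807/3349 + 307307 = 1029485950/3349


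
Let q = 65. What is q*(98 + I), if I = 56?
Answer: 10010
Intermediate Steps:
q*(98 + I) = 65*(98 + 56) = 65*154 = 10010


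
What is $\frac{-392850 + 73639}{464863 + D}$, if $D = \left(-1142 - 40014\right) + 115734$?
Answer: $- \frac{319211}{539441} \approx -0.59174$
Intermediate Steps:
$D = 74578$ ($D = -41156 + 115734 = 74578$)
$\frac{-392850 + 73639}{464863 + D} = \frac{-392850 + 73639}{464863 + 74578} = - \frac{319211}{539441}$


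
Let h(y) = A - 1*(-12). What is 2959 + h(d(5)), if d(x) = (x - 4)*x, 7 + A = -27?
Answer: 2937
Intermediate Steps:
A = -34 (A = -7 - 27 = -34)
d(x) = x*(-4 + x) (d(x) = (-4 + x)*x = x*(-4 + x))
h(y) = -22 (h(y) = -34 - 1*(-12) = -34 + 12 = -22)
2959 + h(d(5)) = 2959 - 22 = 2937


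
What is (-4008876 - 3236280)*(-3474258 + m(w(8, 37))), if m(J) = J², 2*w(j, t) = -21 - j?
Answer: 25170017900199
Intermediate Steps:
w(j, t) = -21/2 - j/2 (w(j, t) = (-21 - j)/2 = -21/2 - j/2)
(-4008876 - 3236280)*(-3474258 + m(w(8, 37))) = (-4008876 - 3236280)*(-3474258 + (-21/2 - ½*8)²) = -7245156*(-3474258 + (-21/2 - 4)²) = -7245156*(-3474258 + (-29/2)²) = -7245156*(-3474258 + 841/4) = -7245156*(-13896191/4) = 25170017900199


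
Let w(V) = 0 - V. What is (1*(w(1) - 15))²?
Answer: 256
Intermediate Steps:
w(V) = -V
(1*(w(1) - 15))² = (1*(-1*1 - 15))² = (1*(-1 - 15))² = (1*(-16))² = (-16)² = 256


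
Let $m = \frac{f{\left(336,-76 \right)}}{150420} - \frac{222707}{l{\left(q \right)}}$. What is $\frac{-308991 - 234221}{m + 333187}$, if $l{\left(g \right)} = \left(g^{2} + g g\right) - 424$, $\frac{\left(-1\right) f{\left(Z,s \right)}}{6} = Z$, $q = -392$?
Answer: $- \frac{2089759183347680}{1281781419714563} \approx -1.6304$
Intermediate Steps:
$f{\left(Z,s \right)} = - 6 Z$
$l{\left(g \right)} = -424 + 2 g^{2}$ ($l{\left(g \right)} = \left(g^{2} + g^{2}\right) - 424 = 2 g^{2} - 424 = -424 + 2 g^{2}$)
$m = - \frac{2843192117}{3847041640}$ ($m = \frac{\left(-6\right) 336}{150420} - \frac{222707}{-424 + 2 \left(-392\right)^{2}} = \left(-2016\right) \frac{1}{150420} - \frac{222707}{-424 + 2 \cdot 153664} = - \frac{168}{12535} - \frac{222707}{-424 + 307328} = - \frac{168}{12535} - \frac{222707}{306904} = - \frac{2843192117}{3847041640} \approx -0.73906$)
$\frac{-308991 - 234221}{m + 333187} = \frac{-308991 - 234221}{- \frac{2843192117}{3847041640} + 333187} = - \frac{543212}{\frac{1281781419714563}{3847041640}} = \left(-543212\right) \frac{3847041640}{1281781419714563} = - \frac{2089759183347680}{1281781419714563}$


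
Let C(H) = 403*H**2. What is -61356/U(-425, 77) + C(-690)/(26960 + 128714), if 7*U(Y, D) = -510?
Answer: 13726130884/6616145 ≈ 2074.6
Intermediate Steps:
U(Y, D) = -510/7 (U(Y, D) = (1/7)*(-510) = -510/7)
-61356/U(-425, 77) + C(-690)/(26960 + 128714) = -61356/(-510/7) + (403*(-690)**2)/(26960 + 128714) = -61356*(-7/510) + (403*476100)/155674 = 71582/85 + 191868300*(1/155674) = 71582/85 + 95934150/77837 = 13726130884/6616145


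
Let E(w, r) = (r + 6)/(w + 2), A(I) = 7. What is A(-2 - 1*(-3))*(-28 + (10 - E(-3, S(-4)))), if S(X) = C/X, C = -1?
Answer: -329/4 ≈ -82.250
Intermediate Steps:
S(X) = -1/X
E(w, r) = (6 + r)/(2 + w)
A(-2 - 1*(-3))*(-28 + (10 - E(-3, S(-4)))) = 7*(-28 + (10 - (6 - 1/(-4))/(2 - 3))) = 7*(-28 + (10 - (6 - 1*(-¼))/(-1))) = 7*(-28 + (10 - (-1)*(6 + ¼))) = 7*(-28 + (10 - (-1)*25/4)) = 7*(-28 + (10 - 1*(-25/4))) = 7*(-28 + (10 + 25/4)) = 7*(-28 + 65/4) = 7*(-47/4) = -329/4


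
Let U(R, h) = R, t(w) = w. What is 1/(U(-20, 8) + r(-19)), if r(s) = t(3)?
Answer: -1/17 ≈ -0.058824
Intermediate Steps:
r(s) = 3
1/(U(-20, 8) + r(-19)) = 1/(-20 + 3) = 1/(-17) = -1/17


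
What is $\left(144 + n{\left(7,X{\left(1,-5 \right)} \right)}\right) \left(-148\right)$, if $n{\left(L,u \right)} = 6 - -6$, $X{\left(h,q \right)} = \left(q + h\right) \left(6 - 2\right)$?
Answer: $-23088$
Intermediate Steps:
$X{\left(h,q \right)} = 4 h + 4 q$ ($X{\left(h,q \right)} = \left(h + q\right) 4 = 4 h + 4 q$)
$n{\left(L,u \right)} = 12$ ($n{\left(L,u \right)} = 6 + 6 = 12$)
$\left(144 + n{\left(7,X{\left(1,-5 \right)} \right)}\right) \left(-148\right) = \left(144 + 12\right) \left(-148\right) = 156 \left(-148\right) = -23088$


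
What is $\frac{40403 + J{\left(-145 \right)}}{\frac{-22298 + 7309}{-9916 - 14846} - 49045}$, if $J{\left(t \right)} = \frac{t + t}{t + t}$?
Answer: $- \frac{142926264}{173491043} \approx -0.82382$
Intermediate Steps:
$J{\left(t \right)} = 1$ ($J{\left(t \right)} = \frac{2 t}{2 t} = 2 t \frac{1}{2 t} = 1$)
$\frac{40403 + J{\left(-145 \right)}}{\frac{-22298 + 7309}{-9916 - 14846} - 49045} = \frac{40403 + 1}{\frac{-22298 + 7309}{-9916 - 14846} - 49045} = \frac{40404}{- \frac{14989}{-24762} - 49045} = \frac{40404}{\left(-14989\right) \left(- \frac{1}{24762}\right) - 49045} = \frac{40404}{\frac{14989}{24762} - 49045} = \frac{40404}{- \frac{1214437301}{24762}} = 40404 \left(- \frac{24762}{1214437301}\right) = - \frac{142926264}{173491043}$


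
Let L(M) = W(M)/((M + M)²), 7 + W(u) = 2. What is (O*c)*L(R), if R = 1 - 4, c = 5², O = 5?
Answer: -625/36 ≈ -17.361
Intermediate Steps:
W(u) = -5 (W(u) = -7 + 2 = -5)
c = 25
R = -3
L(M) = -5/(4*M²) (L(M) = -5/(M + M)² = -5*1/(4*M²) = -5/(4*M²))
(O*c)*L(R) = (5*25)*(-5/4/(-3)²) = 125*(-5/4*⅑) = 125*(-5/36) = -625/36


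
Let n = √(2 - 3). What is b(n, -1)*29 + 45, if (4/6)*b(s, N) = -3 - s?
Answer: -171/2 - 87*I/2 ≈ -85.5 - 43.5*I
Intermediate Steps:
n = I (n = √(-1) = I ≈ 1.0*I)
b(s, N) = -9/2 - 3*s/2 (b(s, N) = 3*(-3 - s)/2 = -9/2 - 3*s/2)
b(n, -1)*29 + 45 = (-9/2 - 3*I/2)*29 + 45 = (-261/2 - 87*I/2) + 45 = -171/2 - 87*I/2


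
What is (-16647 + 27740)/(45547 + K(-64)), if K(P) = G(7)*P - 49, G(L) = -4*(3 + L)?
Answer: 11093/48058 ≈ 0.23083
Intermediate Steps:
G(L) = -12 - 4*L
K(P) = -49 - 40*P (K(P) = (-12 - 4*7)*P - 49 = (-12 - 28)*P - 49 = -40*P - 49 = -49 - 40*P)
(-16647 + 27740)/(45547 + K(-64)) = (-16647 + 27740)/(45547 + (-49 - 40*(-64))) = 11093/(45547 + (-49 + 2560)) = 11093/(45547 + 2511) = 11093/48058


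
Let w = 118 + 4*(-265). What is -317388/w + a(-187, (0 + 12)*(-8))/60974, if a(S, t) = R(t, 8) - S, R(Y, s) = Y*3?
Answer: 3225386795/9572918 ≈ 336.93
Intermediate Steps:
w = -942 (w = 118 - 1060 = -942)
R(Y, s) = 3*Y
a(S, t) = -S + 3*t (a(S, t) = 3*t - S = -S + 3*t)
-317388/w + a(-187, (0 + 12)*(-8))/60974 = -317388/(-942) + (-1*(-187) + 3*((0 + 12)*(-8)))/60974 = -317388*(-1/942) + (187 + 3*(12*(-8)))*(1/60974) = 52898/157 + (187 + 3*(-96))*(1/60974) = 52898/157 + (187 - 288)*(1/60974) = 52898/157 - 101*1/60974 = 52898/157 - 101/60974 = 3225386795/9572918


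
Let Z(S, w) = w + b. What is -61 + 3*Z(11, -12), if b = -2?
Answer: -103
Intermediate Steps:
Z(S, w) = -2 + w (Z(S, w) = w - 2 = -2 + w)
-61 + 3*Z(11, -12) = -61 + 3*(-2 - 12) = -61 + 3*(-14) = -61 - 42 = -103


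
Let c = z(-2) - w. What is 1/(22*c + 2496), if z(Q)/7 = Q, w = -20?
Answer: 1/2628 ≈ 0.00038052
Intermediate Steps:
z(Q) = 7*Q
c = 6 (c = 7*(-2) - 1*(-20) = -14 + 20 = 6)
1/(22*c + 2496) = 1/(22*6 + 2496) = 1/(132 + 2496) = 1/2628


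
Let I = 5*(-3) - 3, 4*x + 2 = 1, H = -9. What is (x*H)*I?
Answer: -81/2 ≈ -40.500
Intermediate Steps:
x = -¼ (x = -½ + (¼)*1 = -½ + ¼ = -¼ ≈ -0.25000)
I = -18 (I = -15 - 3 = -18)
(x*H)*I = -¼*(-9)*(-18) = (9/4)*(-18) = -81/2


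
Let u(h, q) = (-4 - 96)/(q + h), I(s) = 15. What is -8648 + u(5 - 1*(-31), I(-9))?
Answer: -441148/51 ≈ -8650.0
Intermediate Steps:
u(h, q) = -100/(h + q)
-8648 + u(5 - 1*(-31), I(-9)) = -8648 - 100/((5 - 1*(-31)) + 15) = -8648 - 100/((5 + 31) + 15) = -8648 - 100/(36 + 15) = -8648 - 100/51 = -441148/51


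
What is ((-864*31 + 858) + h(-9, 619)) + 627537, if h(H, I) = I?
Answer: 602230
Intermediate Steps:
((-864*31 + 858) + h(-9, 619)) + 627537 = ((-864*31 + 858) + 619) + 627537 = ((-26784 + 858) + 619) + 627537 = (-25926 + 619) + 627537 = -25307 + 627537 = 602230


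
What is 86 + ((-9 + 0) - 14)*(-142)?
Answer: 3352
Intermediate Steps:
86 + ((-9 + 0) - 14)*(-142) = 86 + (-9 - 14)*(-142) = 86 - 23*(-142) = 86 + 3266 = 3352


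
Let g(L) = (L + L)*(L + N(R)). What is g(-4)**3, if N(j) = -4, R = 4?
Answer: 262144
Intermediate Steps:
g(L) = 2*L*(-4 + L) (g(L) = (L + L)*(L - 4) = (2*L)*(-4 + L) = 2*L*(-4 + L))
g(-4)**3 = (2*(-4)*(-4 - 4))**3 = (2*(-4)*(-8))**3 = 64**3 = 262144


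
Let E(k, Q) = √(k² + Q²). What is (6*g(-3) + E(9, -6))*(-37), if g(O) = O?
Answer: 666 - 111*√13 ≈ 265.78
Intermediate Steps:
E(k, Q) = √(Q² + k²)
(6*g(-3) + E(9, -6))*(-37) = (6*(-3) + √((-6)² + 9²))*(-37) = (-18 + √(36 + 81))*(-37) = (-18 + √117)*(-37) = (-18 + 3*√13)*(-37) = 666 - 111*√13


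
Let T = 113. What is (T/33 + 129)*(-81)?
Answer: -117990/11 ≈ -10726.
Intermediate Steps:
(T/33 + 129)*(-81) = (113/33 + 129)*(-81) = (4370/33)*(-81) = -117990/11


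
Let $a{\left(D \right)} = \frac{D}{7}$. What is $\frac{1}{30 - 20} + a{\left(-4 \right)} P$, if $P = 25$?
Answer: $- \frac{993}{70} \approx -14.186$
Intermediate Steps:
$a{\left(D \right)} = \frac{D}{7}$ ($a{\left(D \right)} = D \frac{1}{7} = \frac{D}{7}$)
$\frac{1}{30 - 20} + a{\left(-4 \right)} P = \frac{1}{30 - 20} + \frac{1}{7} \left(-4\right) 25 = \frac{1}{10} - \frac{100}{7} = - \frac{993}{70}$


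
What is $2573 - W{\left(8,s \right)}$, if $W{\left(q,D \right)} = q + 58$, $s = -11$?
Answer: $2507$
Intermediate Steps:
$W{\left(q,D \right)} = 58 + q$
$2573 - W{\left(8,s \right)} = 2573 - \left(58 + 8\right) = 2573 - 66 = 2507$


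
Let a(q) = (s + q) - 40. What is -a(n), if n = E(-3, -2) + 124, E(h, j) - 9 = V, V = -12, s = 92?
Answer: -173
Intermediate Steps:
E(h, j) = -3 (E(h, j) = 9 - 12 = -3)
n = 121 (n = -3 + 124 = 121)
a(q) = 52 + q (a(q) = (92 + q) - 40 = 52 + q)
-a(n) = -(52 + 121) = -1*173 = -173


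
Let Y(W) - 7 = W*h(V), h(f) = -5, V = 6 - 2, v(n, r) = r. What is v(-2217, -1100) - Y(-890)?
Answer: -5557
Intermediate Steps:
V = 4
Y(W) = 7 - 5*W (Y(W) = 7 + W*(-5) = 7 - 5*W)
v(-2217, -1100) - Y(-890) = -1100 - (7 - 5*(-890)) = -1100 - (7 + 4450) = -1100 - 1*4457 = -1100 - 4457 = -5557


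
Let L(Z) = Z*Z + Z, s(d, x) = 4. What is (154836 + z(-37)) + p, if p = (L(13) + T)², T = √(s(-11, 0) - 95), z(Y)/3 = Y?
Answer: 187758 + 364*I*√91 ≈ 1.8776e+5 + 3472.3*I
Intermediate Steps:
z(Y) = 3*Y
L(Z) = Z + Z² (L(Z) = Z² + Z = Z + Z²)
T = I*√91 (T = √(4 - 95) = √(-91) = I*√91 ≈ 9.5394*I)
p = (182 + I*√91)² (p = (13*(1 + 13) + I*√91)² = (13*14 + I*√91)² = (182 + I*√91)² ≈ 33033.0 + 3472.3*I)
(154836 + z(-37)) + p = (154836 + 3*(-37)) + (182 + I*√91)² = (154836 - 111) + (182 + I*√91)² = 154725 + (182 + I*√91)²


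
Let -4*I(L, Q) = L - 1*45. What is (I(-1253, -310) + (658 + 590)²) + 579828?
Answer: 4275313/2 ≈ 2.1377e+6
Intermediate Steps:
I(L, Q) = 45/4 - L/4 (I(L, Q) = -(L - 1*45)/4 = -(L - 45)/4 = -(-45 + L)/4 = 45/4 - L/4)
(I(-1253, -310) + (658 + 590)²) + 579828 = ((45/4 - ¼*(-1253)) + (658 + 590)²) + 579828 = ((45/4 + 1253/4) + 1248²) + 579828 = (649/2 + 1557504) + 579828 = 3115657/2 + 579828 = 4275313/2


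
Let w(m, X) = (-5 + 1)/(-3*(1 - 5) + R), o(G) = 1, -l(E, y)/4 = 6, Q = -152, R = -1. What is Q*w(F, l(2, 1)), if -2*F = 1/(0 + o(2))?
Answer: 608/11 ≈ 55.273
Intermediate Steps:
l(E, y) = -24 (l(E, y) = -4*6 = -24)
F = -½ (F = -1/(2*(0 + 1)) = -½/1 = -½*1 = -½ ≈ -0.50000)
w(m, X) = -4/11 (w(m, X) = (-5 + 1)/(-3*(1 - 5) - 1) = -4/(-3*(-4) - 1) = -4/(12 - 1) = -4/11)
Q*w(F, l(2, 1)) = -152*(-4/11) = 608/11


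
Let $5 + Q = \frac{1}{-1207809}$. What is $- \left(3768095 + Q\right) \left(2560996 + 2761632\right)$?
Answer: $- \frac{24223988016346798052}{1207809} \approx -2.0056 \cdot 10^{13}$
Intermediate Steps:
$Q = - \frac{6039046}{1207809}$ ($Q = -5 + \frac{1}{-1207809} = -5 - \frac{1}{1207809} = - \frac{6039046}{1207809} \approx -5.0$)
$- \left(3768095 + Q\right) \left(2560996 + 2761632\right) = - \left(3768095 - \frac{6039046}{1207809}\right) \left(2560996 + 2761632\right) = - \frac{4551133014809 \cdot 5322628}{1207809} = \left(-1\right) \frac{24223988016346798052}{1207809} = - \frac{24223988016346798052}{1207809}$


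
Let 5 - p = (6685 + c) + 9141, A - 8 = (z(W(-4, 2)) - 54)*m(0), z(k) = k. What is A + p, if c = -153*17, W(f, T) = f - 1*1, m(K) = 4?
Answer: -13448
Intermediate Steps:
W(f, T) = -1 + f (W(f, T) = f - 1 = -1 + f)
c = -2601
A = -228 (A = 8 + ((-1 - 4) - 54)*4 = 8 + (-5 - 54)*4 = 8 - 59*4 = 8 - 236 = -228)
p = -13220 (p = 5 - ((6685 - 2601) + 9141) = 5 - (4084 + 9141) = 5 - 1*13225 = 5 - 13225 = -13220)
A + p = -228 - 13220 = -13448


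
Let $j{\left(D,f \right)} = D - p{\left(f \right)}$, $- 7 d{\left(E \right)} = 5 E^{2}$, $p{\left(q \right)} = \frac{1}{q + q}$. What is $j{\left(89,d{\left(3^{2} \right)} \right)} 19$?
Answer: $\frac{1369843}{810} \approx 1691.2$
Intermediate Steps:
$p{\left(q \right)} = \frac{1}{2 q}$
$d{\left(E \right)} = - \frac{5 E^{2}}{7}$
$j{\left(D,f \right)} = D - \frac{1}{2 f}$
$j{\left(89,d{\left(3^{2} \right)} \right)} 19 = \left(89 - \frac{1}{2 \left(- \frac{5 \left(3^{2}\right)^{2}}{7}\right)}\right) 19 = \left(89 - \frac{1}{2 \left(- \frac{5 \cdot 9^{2}}{7}\right)}\right) 19 = \left(89 - \frac{1}{2 \left(\left(- \frac{5}{7}\right) 81\right)}\right) 19 = \left(89 - \frac{1}{2 \left(- \frac{405}{7}\right)}\right) 19 = \left(89 - - \frac{7}{810}\right) 19 = \left(89 + \frac{7}{810}\right) 19 = \frac{72097}{810} \cdot 19 = \frac{1369843}{810}$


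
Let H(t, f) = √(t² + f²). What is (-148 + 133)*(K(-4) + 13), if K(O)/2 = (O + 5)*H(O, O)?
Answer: -195 - 120*√2 ≈ -364.71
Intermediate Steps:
H(t, f) = √(f² + t²)
K(O) = 2*√2*√(O²)*(5 + O) (K(O) = 2*((O + 5)*√(O² + O²)) = 2*((5 + O)*√(2*O²)) = 2*((5 + O)*(√2*√(O²))) = 2*(√2*√(O²)*(5 + O)) = 2*√2*√(O²)*(5 + O))
(-148 + 133)*(K(-4) + 13) = (-148 + 133)*(2*√2*√((-4)²)*(5 - 4) + 13) = -15*(2*√2*√16*1 + 13) = -15*(2*√2*4*1 + 13) = -15*(8*√2 + 13) = -15*(13 + 8*√2) = -195 - 120*√2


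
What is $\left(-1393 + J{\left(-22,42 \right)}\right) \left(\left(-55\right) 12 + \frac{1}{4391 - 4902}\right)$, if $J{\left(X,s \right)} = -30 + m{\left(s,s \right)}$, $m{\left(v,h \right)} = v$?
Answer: $\frac{465757441}{511} \approx 9.1146 \cdot 10^{5}$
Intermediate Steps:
$J{\left(X,s \right)} = -30 + s$
$\left(-1393 + J{\left(-22,42 \right)}\right) \left(\left(-55\right) 12 + \frac{1}{4391 - 4902}\right) = \left(-1393 + \left(-30 + 42\right)\right) \left(\left(-55\right) 12 + \frac{1}{4391 - 4902}\right) = \left(-1393 + 12\right) \left(-660 + \frac{1}{-511}\right) = - 1381 \left(-660 - \frac{1}{511}\right) = \left(-1381\right) \left(- \frac{337261}{511}\right) = \frac{465757441}{511}$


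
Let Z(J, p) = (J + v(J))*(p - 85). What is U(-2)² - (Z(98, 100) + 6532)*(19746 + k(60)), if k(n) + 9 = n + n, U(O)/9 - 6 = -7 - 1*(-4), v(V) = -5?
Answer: -157405710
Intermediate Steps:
Z(J, p) = (-85 + p)*(-5 + J) (Z(J, p) = (J - 5)*(p - 85) = (-5 + J)*(-85 + p) = (-85 + p)*(-5 + J))
U(O) = 27 (U(O) = 54 + 9*(-7 - 1*(-4)) = 54 + 9*(-7 + 4) = 54 + 9*(-3) = 54 - 27 = 27)
k(n) = -9 + 2*n (k(n) = -9 + (n + n) = -9 + 2*n)
U(-2)² - (Z(98, 100) + 6532)*(19746 + k(60)) = 27² - ((425 - 85*98 - 5*100 + 98*100) + 6532)*(19746 + (-9 + 2*60)) = 729 - ((425 - 8330 - 500 + 9800) + 6532)*(19746 + (-9 + 120)) = 729 - (1395 + 6532)*(19746 + 111) = 729 - 7927*19857 = 729 - 1*157406439 = 729 - 157406439 = -157405710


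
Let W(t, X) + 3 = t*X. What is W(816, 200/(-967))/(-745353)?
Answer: 55367/240252117 ≈ 0.00023045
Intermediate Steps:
W(t, X) = -3 + X*t (W(t, X) = -3 + t*X = -3 + X*t)
W(816, 200/(-967))/(-745353) = (-3 + (200/(-967))*816)/(-745353) = (-3 + (200*(-1/967))*816)*(-1/745353) = (-3 - 200/967*816)*(-1/745353) = (-3 - 163200/967)*(-1/745353) = -166101/967*(-1/745353) = 55367/240252117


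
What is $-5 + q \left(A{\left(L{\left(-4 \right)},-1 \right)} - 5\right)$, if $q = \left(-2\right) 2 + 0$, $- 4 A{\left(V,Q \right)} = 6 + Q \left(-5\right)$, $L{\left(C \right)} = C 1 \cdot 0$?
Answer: $26$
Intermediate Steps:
$L{\left(C \right)} = 0$ ($L{\left(C \right)} = C 0 = 0$)
$A{\left(V,Q \right)} = - \frac{3}{2} + \frac{5 Q}{4}$ ($A{\left(V,Q \right)} = - \frac{6 + Q \left(-5\right)}{4} = - \frac{6 - 5 Q}{4} = - \frac{3}{2} + \frac{5 Q}{4}$)
$q = -4$ ($q = -4 + 0 = -4$)
$-5 + q \left(A{\left(L{\left(-4 \right)},-1 \right)} - 5\right) = -5 - 4 \left(\left(- \frac{3}{2} + \frac{5}{4} \left(-1\right)\right) - 5\right) = -5 - 4 \left(\left(- \frac{3}{2} - \frac{5}{4}\right) - 5\right) = -5 - 4 \left(- \frac{11}{4} - 5\right) = -5 - -31 = -5 + 31 = 26$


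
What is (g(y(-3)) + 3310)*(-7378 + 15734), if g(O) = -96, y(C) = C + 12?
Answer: 26856184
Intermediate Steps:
y(C) = 12 + C
(g(y(-3)) + 3310)*(-7378 + 15734) = (-96 + 3310)*(-7378 + 15734) = 3214*8356 = 26856184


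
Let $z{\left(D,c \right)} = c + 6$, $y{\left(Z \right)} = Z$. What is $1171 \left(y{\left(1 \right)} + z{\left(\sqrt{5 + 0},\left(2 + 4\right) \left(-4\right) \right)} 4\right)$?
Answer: $-83141$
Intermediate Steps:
$z{\left(D,c \right)} = 6 + c$
$1171 \left(y{\left(1 \right)} + z{\left(\sqrt{5 + 0},\left(2 + 4\right) \left(-4\right) \right)} 4\right) = 1171 \left(1 + \left(6 + \left(2 + 4\right) \left(-4\right)\right) 4\right) = 1171 \left(1 + \left(6 + 6 \left(-4\right)\right) 4\right) = 1171 \left(1 + \left(6 - 24\right) 4\right) = 1171 \left(1 - 72\right) = 1171 \left(-71\right) = -83141$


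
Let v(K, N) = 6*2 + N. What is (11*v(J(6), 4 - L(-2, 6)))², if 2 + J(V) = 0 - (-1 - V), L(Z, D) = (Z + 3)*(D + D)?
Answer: 1936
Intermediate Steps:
L(Z, D) = 2*D*(3 + Z) (L(Z, D) = (3 + Z)*(2*D) = 2*D*(3 + Z))
J(V) = -1 + V (J(V) = -2 + (0 - (-1 - V)) = -2 + (0 + (1 + V)) = -2 + (1 + V) = -1 + V)
v(K, N) = 12 + N
(11*v(J(6), 4 - L(-2, 6)))² = (11*(12 + (4 - 2*6*(3 - 2))))² = (11*(12 + (4 - 2*6)))² = (11*(12 + (4 - 1*12)))² = (11*(12 + (4 - 12)))² = (11*(12 - 8))² = (11*4)² = 44² = 1936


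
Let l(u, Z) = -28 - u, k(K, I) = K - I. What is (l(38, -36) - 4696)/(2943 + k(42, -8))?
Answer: -4762/2993 ≈ -1.5910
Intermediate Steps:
(l(38, -36) - 4696)/(2943 + k(42, -8)) = ((-28 - 1*38) - 4696)/(2943 + (42 - 1*(-8))) = ((-28 - 38) - 4696)/(2943 + (42 + 8)) = (-66 - 4696)/(2943 + 50) = -4762/2993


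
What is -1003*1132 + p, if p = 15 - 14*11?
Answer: -1135535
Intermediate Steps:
p = -139 (p = 15 - 154 = -139)
-1003*1132 + p = -1003*1132 - 139 = -1135396 - 139 = -1135535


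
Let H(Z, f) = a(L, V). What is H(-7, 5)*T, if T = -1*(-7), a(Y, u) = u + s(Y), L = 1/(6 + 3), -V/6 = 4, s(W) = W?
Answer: -1505/9 ≈ -167.22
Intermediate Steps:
V = -24 (V = -6*4 = -24)
L = ⅑ (L = 1/9 = ⅑ ≈ 0.11111)
a(Y, u) = Y + u (a(Y, u) = u + Y = Y + u)
H(Z, f) = -215/9 (H(Z, f) = ⅑ - 24 = -215/9)
T = 7
H(-7, 5)*T = -215/9*7 = -1505/9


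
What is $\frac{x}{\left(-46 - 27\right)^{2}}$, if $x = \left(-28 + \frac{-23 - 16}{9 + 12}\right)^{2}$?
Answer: $\frac{43681}{261121} \approx 0.16728$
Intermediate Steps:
$x = \frac{43681}{49}$ ($x = \left(-28 - \frac{39}{21}\right)^{2} = \left(-28 - \frac{13}{7}\right)^{2} = \left(- \frac{209}{7}\right)^{2} = \frac{43681}{49} \approx 891.45$)
$\frac{x}{\left(-46 - 27\right)^{2}} = \frac{43681}{49 \left(-46 - 27\right)^{2}} = \frac{43681}{49 \left(-73\right)^{2}} = \frac{43681}{49 \cdot 5329} = \frac{43681}{49} \cdot \frac{1}{5329} = \frac{43681}{261121}$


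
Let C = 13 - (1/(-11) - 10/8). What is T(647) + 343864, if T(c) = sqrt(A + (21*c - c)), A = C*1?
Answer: 343864 + sqrt(6269901)/22 ≈ 3.4398e+5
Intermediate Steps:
C = 631/44 (C = 13 - (1*(-1/11) - 10*1/8) = 13 - (-1/11 - 5/4) = 13 - 1*(-59/44) = 13 + 59/44 = 631/44 ≈ 14.341)
A = 631/44 (A = (631/44)*1 = 631/44 ≈ 14.341)
T(c) = sqrt(631/44 + 20*c) (T(c) = sqrt(631/44 + (21*c - c)) = sqrt(631/44 + 20*c))
T(647) + 343864 = sqrt(6941 + 9680*647)/22 + 343864 = sqrt(6941 + 6262960)/22 + 343864 = sqrt(6269901)/22 + 343864 = 343864 + sqrt(6269901)/22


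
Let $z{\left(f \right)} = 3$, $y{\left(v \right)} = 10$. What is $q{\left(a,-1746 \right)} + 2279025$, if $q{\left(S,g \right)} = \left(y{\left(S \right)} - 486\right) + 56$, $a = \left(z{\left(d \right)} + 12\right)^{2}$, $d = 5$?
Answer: $2278605$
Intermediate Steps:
$a = 225$ ($a = \left(3 + 12\right)^{2} = 15^{2} = 225$)
$q{\left(S,g \right)} = -420$ ($q{\left(S,g \right)} = \left(10 - 486\right) + 56 = -476 + 56 = -420$)
$q{\left(a,-1746 \right)} + 2279025 = -420 + 2279025 = 2278605$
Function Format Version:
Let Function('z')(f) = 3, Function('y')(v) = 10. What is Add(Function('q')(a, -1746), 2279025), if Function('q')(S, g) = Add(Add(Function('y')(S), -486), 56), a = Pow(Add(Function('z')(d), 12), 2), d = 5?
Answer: 2278605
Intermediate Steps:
a = 225 (a = Pow(Add(3, 12), 2) = Pow(15, 2) = 225)
Function('q')(S, g) = -420 (Function('q')(S, g) = Add(Add(10, -486), 56) = Add(-476, 56) = -420)
Add(Function('q')(a, -1746), 2279025) = Add(-420, 2279025) = 2278605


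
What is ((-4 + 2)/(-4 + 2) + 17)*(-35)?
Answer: -630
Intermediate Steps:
((-4 + 2)/(-4 + 2) + 17)*(-35) = (-2/(-2) + 17)*(-35) = (-2*(-½) + 17)*(-35) = (1 + 17)*(-35) = 18*(-35) = -630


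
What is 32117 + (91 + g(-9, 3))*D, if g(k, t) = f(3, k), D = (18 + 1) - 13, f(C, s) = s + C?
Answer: 32627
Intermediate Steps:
f(C, s) = C + s
D = 6 (D = 19 - 13 = 6)
g(k, t) = 3 + k
32117 + (91 + g(-9, 3))*D = 32117 + (91 + (3 - 9))*6 = 32117 + (91 - 6)*6 = 32117 + 85*6 = 32117 + 510 = 32627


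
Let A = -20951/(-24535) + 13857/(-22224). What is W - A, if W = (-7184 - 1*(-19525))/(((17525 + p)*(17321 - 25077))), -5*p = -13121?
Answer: -83505036823679/362298537897840 ≈ -0.23049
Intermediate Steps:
p = 13121/5 (p = -1/5*(-13121) = 13121/5 ≈ 2624.2)
A = 5982549/25965040 (A = -20951*(-1/24535) + 13857*(-1/22224) = 2993/3505 - 4619/7408 = 5982549/25965040 ≈ 0.23041)
W = -8815/111626568 (W = (-7184 - 1*(-19525))/(((17525 + 13121/5)*(17321 - 25077))) = (-7184 + 19525)/(((100746/5)*(-7756))) = 12341/(-781385976/5) = 12341*(-5/781385976) = -8815/111626568 ≈ -7.8969e-5)
W - A = -8815/111626568 - 1*5982549/25965040 = -8815/111626568 - 5982549/25965040 = -83505036823679/362298537897840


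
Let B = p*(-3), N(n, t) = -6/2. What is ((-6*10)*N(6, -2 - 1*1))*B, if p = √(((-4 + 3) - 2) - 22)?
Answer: -2700*I ≈ -2700.0*I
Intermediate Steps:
p = 5*I (p = √((-1 - 2) - 22) = √(-3 - 22) = √(-25) = 5*I ≈ 5.0*I)
N(n, t) = -3 (N(n, t) = -6*½ = -3)
B = -15*I (B = (5*I)*(-3) = -15*I ≈ -15.0*I)
((-6*10)*N(6, -2 - 1*1))*B = (-6*10*(-3))*(-15*I) = (-60*(-3))*(-15*I) = 180*(-15*I) = -2700*I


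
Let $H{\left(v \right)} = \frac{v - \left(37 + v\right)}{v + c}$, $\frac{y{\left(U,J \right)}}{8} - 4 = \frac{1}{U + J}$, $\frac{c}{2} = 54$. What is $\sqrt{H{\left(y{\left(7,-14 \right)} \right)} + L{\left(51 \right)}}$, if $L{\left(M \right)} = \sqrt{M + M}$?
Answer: $\frac{\sqrt{-777 + 2916 \sqrt{102}}}{54} \approx 3.1358$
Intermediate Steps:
$c = 108$ ($c = 2 \cdot 54 = 108$)
$y{\left(U,J \right)} = 32 + \frac{8}{J + U}$ ($y{\left(U,J \right)} = 32 + \frac{8}{U + J} = 32 + \frac{8}{J + U}$)
$L{\left(M \right)} = \sqrt{2} \sqrt{M}$ ($L{\left(M \right)} = \sqrt{2 M} = \sqrt{2} \sqrt{M}$)
$H{\left(v \right)} = - \frac{37}{108 + v}$ ($H{\left(v \right)} = \frac{v - \left(37 + v\right)}{v + 108} = - \frac{37}{108 + v}$)
$\sqrt{H{\left(y{\left(7,-14 \right)} \right)} + L{\left(51 \right)}} = \sqrt{- \frac{37}{108 + \frac{8 \left(1 + 4 \left(-14\right) + 4 \cdot 7\right)}{-14 + 7}} + \sqrt{2} \sqrt{51}} = \sqrt{- \frac{37}{108 + \frac{8 \left(1 - 56 + 28\right)}{-7}} + \sqrt{102}} = \sqrt{- \frac{37}{108 + 8 \left(- \frac{1}{7}\right) \left(-27\right)} + \sqrt{102}} = \sqrt{- \frac{37}{108 + \frac{216}{7}} + \sqrt{102}} = \sqrt{- \frac{37}{\frac{972}{7}} + \sqrt{102}} = \sqrt{\left(-37\right) \frac{7}{972} + \sqrt{102}} = \sqrt{- \frac{259}{972} + \sqrt{102}}$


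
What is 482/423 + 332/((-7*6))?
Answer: -20032/2961 ≈ -6.7653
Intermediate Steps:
482/423 + 332/((-7*6)) = 482*(1/423) + 332/(-42) = 482/423 + 332*(-1/42) = 482/423 - 166/21 = -20032/2961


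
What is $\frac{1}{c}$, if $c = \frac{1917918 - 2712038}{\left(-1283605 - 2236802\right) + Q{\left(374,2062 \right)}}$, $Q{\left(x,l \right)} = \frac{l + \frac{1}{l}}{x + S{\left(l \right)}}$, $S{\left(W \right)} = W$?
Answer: $\frac{17683112762179}{3988890171840} \approx 4.4331$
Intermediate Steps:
$Q{\left(x,l \right)} = \frac{l + \frac{1}{l}}{l + x}$ ($Q{\left(x,l \right)} = \frac{l + \frac{1}{l}}{x + l} = \frac{l + \frac{1}{l}}{l + x}$)
$c = \frac{3988890171840}{17683112762179}$ ($c = \frac{1917918 - 2712038}{\left(-1283605 - 2236802\right) + \frac{1 + 2062^{2}}{2062 \left(2062 + 374\right)}} = - \frac{794120}{\left(-1283605 - 2236802\right) + \frac{1 + 4251844}{2062 \cdot 2436}} = - \frac{794120}{-3520407 + \frac{1}{2062} \cdot \frac{1}{2436} \cdot 4251845} = - \frac{794120}{-3520407 + \frac{4251845}{5023032}} = - \frac{794120}{- \frac{17683112762179}{5023032}} = \left(-794120\right) \left(- \frac{5023032}{17683112762179}\right) = \frac{3988890171840}{17683112762179} \approx 0.22558$)
$\frac{1}{c} = \frac{1}{\frac{3988890171840}{17683112762179}} = \frac{17683112762179}{3988890171840}$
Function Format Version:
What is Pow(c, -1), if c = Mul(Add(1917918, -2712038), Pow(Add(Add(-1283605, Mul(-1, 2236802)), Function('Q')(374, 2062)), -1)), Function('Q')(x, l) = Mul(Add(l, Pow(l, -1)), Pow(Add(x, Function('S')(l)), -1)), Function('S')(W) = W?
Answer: Rational(17683112762179, 3988890171840) ≈ 4.4331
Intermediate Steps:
Function('Q')(x, l) = Mul(Pow(Add(l, x), -1), Add(l, Pow(l, -1))) (Function('Q')(x, l) = Mul(Add(l, Pow(l, -1)), Pow(Add(x, l), -1)) = Mul(Add(l, Pow(l, -1)), Pow(Add(l, x), -1)) = Mul(Pow(Add(l, x), -1), Add(l, Pow(l, -1))))
c = Rational(3988890171840, 17683112762179) (c = Mul(Add(1917918, -2712038), Pow(Add(Add(-1283605, Mul(-1, 2236802)), Mul(Pow(2062, -1), Pow(Add(2062, 374), -1), Add(1, Pow(2062, 2)))), -1)) = Mul(-794120, Pow(Add(Add(-1283605, -2236802), Mul(Rational(1, 2062), Pow(2436, -1), Add(1, 4251844))), -1)) = Mul(-794120, Pow(Add(-3520407, Mul(Rational(1, 2062), Rational(1, 2436), 4251845)), -1)) = Mul(-794120, Pow(Add(-3520407, Rational(4251845, 5023032)), -1)) = Mul(-794120, Pow(Rational(-17683112762179, 5023032), -1)) = Mul(-794120, Rational(-5023032, 17683112762179)) = Rational(3988890171840, 17683112762179) ≈ 0.22558)
Pow(c, -1) = Pow(Rational(3988890171840, 17683112762179), -1) = Rational(17683112762179, 3988890171840)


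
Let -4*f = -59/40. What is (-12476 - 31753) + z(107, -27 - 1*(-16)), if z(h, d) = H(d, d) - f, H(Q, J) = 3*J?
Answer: -7081979/160 ≈ -44262.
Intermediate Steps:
f = 59/160 (f = -(-59)/(4*40) = -¼*(-59/40) = 59/160 ≈ 0.36875)
z(h, d) = -59/160 + 3*d (z(h, d) = 3*d - 1*59/160 = 3*d - 59/160 = -59/160 + 3*d)
(-12476 - 31753) + z(107, -27 - 1*(-16)) = (-12476 - 31753) + (-59/160 + 3*(-27 - 1*(-16))) = -44229 + (-59/160 + 3*(-27 + 16)) = -44229 + (-59/160 + 3*(-11)) = -44229 + (-59/160 - 33) = -44229 - 5339/160 = -7081979/160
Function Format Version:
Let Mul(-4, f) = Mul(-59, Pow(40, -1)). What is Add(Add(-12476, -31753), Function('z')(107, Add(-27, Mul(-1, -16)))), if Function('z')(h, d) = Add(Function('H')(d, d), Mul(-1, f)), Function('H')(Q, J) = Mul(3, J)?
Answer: Rational(-7081979, 160) ≈ -44262.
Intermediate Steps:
f = Rational(59, 160) (f = Mul(Rational(-1, 4), Mul(-59, Pow(40, -1))) = Mul(Rational(-1, 4), Mul(-59, Rational(1, 40))) = Mul(Rational(-1, 4), Rational(-59, 40)) = Rational(59, 160) ≈ 0.36875)
Function('z')(h, d) = Add(Rational(-59, 160), Mul(3, d)) (Function('z')(h, d) = Add(Mul(3, d), Mul(-1, Rational(59, 160))) = Add(Mul(3, d), Rational(-59, 160)) = Add(Rational(-59, 160), Mul(3, d)))
Add(Add(-12476, -31753), Function('z')(107, Add(-27, Mul(-1, -16)))) = Add(Add(-12476, -31753), Add(Rational(-59, 160), Mul(3, Add(-27, Mul(-1, -16))))) = Add(-44229, Add(Rational(-59, 160), Mul(3, Add(-27, 16)))) = Add(-44229, Add(Rational(-59, 160), Mul(3, -11))) = Add(-44229, Add(Rational(-59, 160), -33)) = Add(-44229, Rational(-5339, 160)) = Rational(-7081979, 160)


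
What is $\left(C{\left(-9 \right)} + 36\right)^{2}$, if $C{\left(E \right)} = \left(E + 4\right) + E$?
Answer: $484$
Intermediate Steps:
$C{\left(E \right)} = 4 + 2 E$ ($C{\left(E \right)} = \left(4 + E\right) + E = 4 + 2 E$)
$\left(C{\left(-9 \right)} + 36\right)^{2} = \left(\left(4 + 2 \left(-9\right)\right) + 36\right)^{2} = \left(\left(4 - 18\right) + 36\right)^{2} = \left(-14 + 36\right)^{2} = 22^{2} = 484$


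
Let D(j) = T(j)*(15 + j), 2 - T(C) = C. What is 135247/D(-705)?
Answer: -19321/69690 ≈ -0.27724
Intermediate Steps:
T(C) = 2 - C
D(j) = (2 - j)*(15 + j)
135247/D(-705) = 135247/((-(-2 - 705)*(15 - 705))) = 135247/((-1*(-707)*(-690))) = 135247/(-487830) = 135247*(-1/487830) = -19321/69690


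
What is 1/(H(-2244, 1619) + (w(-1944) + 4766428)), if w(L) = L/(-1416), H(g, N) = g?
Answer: 59/281086937 ≈ 2.0990e-7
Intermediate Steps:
w(L) = -L/1416 (w(L) = L*(-1/1416) = -L/1416)
1/(H(-2244, 1619) + (w(-1944) + 4766428)) = 1/(-2244 + (-1/1416*(-1944) + 4766428)) = 1/(-2244 + (81/59 + 4766428)) = 1/(-2244 + 281219333/59) = 1/(281086937/59) = 59/281086937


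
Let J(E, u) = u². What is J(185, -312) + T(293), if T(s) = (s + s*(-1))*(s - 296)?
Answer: 97344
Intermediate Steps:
T(s) = 0 (T(s) = (s - s)*(-296 + s) = 0*(-296 + s) = 0)
J(185, -312) + T(293) = (-312)² + 0 = 97344 + 0 = 97344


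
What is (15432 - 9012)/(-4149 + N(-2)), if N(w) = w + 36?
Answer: -1284/823 ≈ -1.5601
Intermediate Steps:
N(w) = 36 + w
(15432 - 9012)/(-4149 + N(-2)) = (15432 - 9012)/(-4149 + (36 - 2)) = 6420/(-4149 + 34) = 6420/(-4115) = 6420*(-1/4115) = -1284/823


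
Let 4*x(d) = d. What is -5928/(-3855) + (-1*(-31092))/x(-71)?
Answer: -159672584/91235 ≈ -1750.1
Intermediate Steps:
x(d) = d/4
-5928/(-3855) + (-1*(-31092))/x(-71) = -5928/(-3855) + (-1*(-31092))/(((¼)*(-71))) = -5928*(-1/3855) + 31092/(-71/4) = 1976/1285 + 31092*(-4/71) = 1976/1285 - 124368/71 = -159672584/91235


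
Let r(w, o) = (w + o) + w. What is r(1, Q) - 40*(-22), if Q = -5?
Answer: 877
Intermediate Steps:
r(w, o) = o + 2*w (r(w, o) = (o + w) + w = o + 2*w)
r(1, Q) - 40*(-22) = (-5 + 2*1) - 40*(-22) = (-5 + 2) + 880 = -3 + 880 = 877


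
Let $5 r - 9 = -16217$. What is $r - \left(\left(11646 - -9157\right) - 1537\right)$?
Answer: $- \frac{112538}{5} \approx -22508.0$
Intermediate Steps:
$r = - \frac{16208}{5}$ ($r = \frac{9}{5} + \frac{1}{5} \left(-16217\right) = \frac{9}{5} - \frac{16217}{5} = - \frac{16208}{5} \approx -3241.6$)
$r - \left(\left(11646 - -9157\right) - 1537\right) = - \frac{16208}{5} - \left(\left(11646 - -9157\right) - 1537\right) = - \frac{16208}{5} - \left(\left(11646 + 9157\right) - 1537\right) = - \frac{16208}{5} - \left(20803 - 1537\right) = - \frac{16208}{5} - 19266 = - \frac{112538}{5}$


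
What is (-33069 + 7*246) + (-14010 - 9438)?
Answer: -54795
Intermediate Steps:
(-33069 + 7*246) + (-14010 - 9438) = (-33069 + 1722) - 23448 = -31347 - 23448 = -54795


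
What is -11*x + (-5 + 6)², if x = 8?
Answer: -87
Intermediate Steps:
-11*x + (-5 + 6)² = -11*8 + (-5 + 6)² = -88 + 1² = -88 + 1 = -87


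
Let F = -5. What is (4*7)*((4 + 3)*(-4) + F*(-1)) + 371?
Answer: -273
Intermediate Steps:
(4*7)*((4 + 3)*(-4) + F*(-1)) + 371 = (4*7)*((4 + 3)*(-4) - 5*(-1)) + 371 = 28*(7*(-4) + 5) + 371 = 28*(-28 + 5) + 371 = 28*(-23) + 371 = -644 + 371 = -273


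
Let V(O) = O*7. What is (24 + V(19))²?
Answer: 24649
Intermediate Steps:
V(O) = 7*O
(24 + V(19))² = (24 + 7*19)² = (24 + 133)² = 157² = 24649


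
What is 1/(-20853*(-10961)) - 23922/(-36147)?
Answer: 1822615062991/2754036712917 ≈ 0.66180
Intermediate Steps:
1/(-20853*(-10961)) - 23922/(-36147) = -1/20853*(-1/10961) - 23922*(-1/36147) = 1/228569733 + 7974/12049 = 1822615062991/2754036712917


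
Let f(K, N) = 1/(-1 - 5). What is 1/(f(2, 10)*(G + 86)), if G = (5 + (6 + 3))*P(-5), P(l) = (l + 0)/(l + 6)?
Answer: -3/8 ≈ -0.37500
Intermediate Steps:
P(l) = l/(6 + l)
f(K, N) = -1/6 (f(K, N) = 1/(-6) = -1/6)
G = -70 (G = (5 + (6 + 3))*(-5/(6 - 5)) = (5 + 9)*(-5/1) = 14*(-5*1) = 14*(-5) = -70)
1/(f(2, 10)*(G + 86)) = 1/(-(-70 + 86)/6) = 1/(-1/6*16) = 1/(-8/3) = -3/8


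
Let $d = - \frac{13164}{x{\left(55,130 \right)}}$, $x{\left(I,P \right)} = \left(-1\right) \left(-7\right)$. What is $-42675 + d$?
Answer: $- \frac{311889}{7} \approx -44556.0$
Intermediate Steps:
$x{\left(I,P \right)} = 7$
$d = - \frac{13164}{7} \approx -1880.6$
$-42675 + d = -42675 - \frac{13164}{7} = - \frac{311889}{7}$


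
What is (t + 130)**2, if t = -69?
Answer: 3721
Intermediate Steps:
(t + 130)**2 = (-69 + 130)**2 = 61**2 = 3721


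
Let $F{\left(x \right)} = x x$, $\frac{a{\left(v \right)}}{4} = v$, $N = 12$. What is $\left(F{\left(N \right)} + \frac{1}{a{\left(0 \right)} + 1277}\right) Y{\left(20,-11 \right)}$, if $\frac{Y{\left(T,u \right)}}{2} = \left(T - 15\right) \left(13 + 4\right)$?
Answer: $\frac{31261130}{1277} \approx 24480.0$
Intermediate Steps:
$a{\left(v \right)} = 4 v$
$Y{\left(T,u \right)} = -510 + 34 T$ ($Y{\left(T,u \right)} = 2 \left(T - 15\right) \left(13 + 4\right) = 2 \left(-15 + T\right) 17 = 2 \left(-255 + 17 T\right) = -510 + 34 T$)
$F{\left(x \right)} = x^{2}$
$\left(F{\left(N \right)} + \frac{1}{a{\left(0 \right)} + 1277}\right) Y{\left(20,-11 \right)} = \left(12^{2} + \frac{1}{4 \cdot 0 + 1277}\right) \left(-510 + 34 \cdot 20\right) = \left(144 + \frac{1}{0 + 1277}\right) \left(-510 + 680\right) = \left(144 + \frac{1}{1277}\right) 170 = \frac{183889}{1277} \cdot 170 = \frac{31261130}{1277}$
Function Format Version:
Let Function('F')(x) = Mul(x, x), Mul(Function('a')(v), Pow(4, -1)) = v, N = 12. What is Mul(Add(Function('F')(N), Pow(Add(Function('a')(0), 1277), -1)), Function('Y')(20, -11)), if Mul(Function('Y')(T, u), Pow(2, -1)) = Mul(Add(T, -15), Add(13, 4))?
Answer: Rational(31261130, 1277) ≈ 24480.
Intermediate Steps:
Function('a')(v) = Mul(4, v)
Function('Y')(T, u) = Add(-510, Mul(34, T)) (Function('Y')(T, u) = Mul(2, Mul(Add(T, -15), Add(13, 4))) = Mul(2, Mul(Add(-15, T), 17)) = Mul(2, Add(-255, Mul(17, T))) = Add(-510, Mul(34, T)))
Function('F')(x) = Pow(x, 2)
Mul(Add(Function('F')(N), Pow(Add(Function('a')(0), 1277), -1)), Function('Y')(20, -11)) = Mul(Add(Pow(12, 2), Pow(Add(Mul(4, 0), 1277), -1)), Add(-510, Mul(34, 20))) = Mul(Add(144, Pow(Add(0, 1277), -1)), Add(-510, 680)) = Mul(Add(144, Pow(1277, -1)), 170) = Mul(Add(144, Rational(1, 1277)), 170) = Mul(Rational(183889, 1277), 170) = Rational(31261130, 1277)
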